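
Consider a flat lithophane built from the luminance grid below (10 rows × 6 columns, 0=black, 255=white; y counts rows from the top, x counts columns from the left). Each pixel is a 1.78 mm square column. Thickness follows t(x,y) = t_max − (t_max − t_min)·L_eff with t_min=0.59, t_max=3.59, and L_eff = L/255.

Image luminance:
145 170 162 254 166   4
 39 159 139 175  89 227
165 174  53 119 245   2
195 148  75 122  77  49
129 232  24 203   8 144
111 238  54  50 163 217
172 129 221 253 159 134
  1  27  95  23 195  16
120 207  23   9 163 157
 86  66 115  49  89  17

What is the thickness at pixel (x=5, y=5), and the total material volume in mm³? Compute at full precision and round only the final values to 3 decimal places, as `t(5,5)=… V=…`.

t(5,5)=1.037 V=412.153

span = t_max - t_min = 3.59 - 0.59 = 3.000
L(5,5) = 217, L_eff = 217/255 = 0.850980
t(5,5) = 3.59 - 3.000·0.850980 = 1.037
Σt over all 10·6 pixels = 11057/85 ≈ 130.0823529
V = pitch²·Σt = 1.78²·11057/85 = 412.153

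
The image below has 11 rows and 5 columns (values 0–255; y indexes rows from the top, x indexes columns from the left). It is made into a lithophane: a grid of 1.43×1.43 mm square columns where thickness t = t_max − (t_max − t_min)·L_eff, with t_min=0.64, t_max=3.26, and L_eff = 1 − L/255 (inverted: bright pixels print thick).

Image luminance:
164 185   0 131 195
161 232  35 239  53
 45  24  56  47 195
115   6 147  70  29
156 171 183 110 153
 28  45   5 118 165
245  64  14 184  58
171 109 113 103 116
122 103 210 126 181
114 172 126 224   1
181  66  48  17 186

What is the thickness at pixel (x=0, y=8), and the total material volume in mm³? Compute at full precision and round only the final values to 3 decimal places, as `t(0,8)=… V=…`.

t(0,8)=1.893 V=204.703

span = t_max - t_min = 3.26 - 0.64 = 2.620
L(0,8) = 122, L_eff = 1 - 122/255 = 0.521569 (inverted)
t(0,8) = 3.26 - 2.620·0.521569 = 1.893
Σt over all 11·5 pixels = 1276327/12750 ≈ 100.1040784
V = pitch²·Σt = 1.43²·1276327/12750 = 204.703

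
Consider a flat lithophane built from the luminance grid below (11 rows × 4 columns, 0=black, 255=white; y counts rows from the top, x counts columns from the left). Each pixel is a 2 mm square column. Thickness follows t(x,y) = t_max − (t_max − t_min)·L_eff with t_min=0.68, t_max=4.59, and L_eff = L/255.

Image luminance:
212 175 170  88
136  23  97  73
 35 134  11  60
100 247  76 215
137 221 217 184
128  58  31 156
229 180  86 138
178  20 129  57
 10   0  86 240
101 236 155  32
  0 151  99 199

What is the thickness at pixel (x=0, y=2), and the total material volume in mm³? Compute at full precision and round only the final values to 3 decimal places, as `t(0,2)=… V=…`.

span = t_max - t_min = 4.59 - 0.68 = 3.910
L(0,2) = 35, L_eff = 35/255 = 0.137255
t(0,2) = 4.59 - 3.910·0.137255 = 4.053
Σt over all 11·4 pixels = 120.54
V = pitch²·Σt = 2²·120.54 = 482.160

t(0,2)=4.053 V=482.160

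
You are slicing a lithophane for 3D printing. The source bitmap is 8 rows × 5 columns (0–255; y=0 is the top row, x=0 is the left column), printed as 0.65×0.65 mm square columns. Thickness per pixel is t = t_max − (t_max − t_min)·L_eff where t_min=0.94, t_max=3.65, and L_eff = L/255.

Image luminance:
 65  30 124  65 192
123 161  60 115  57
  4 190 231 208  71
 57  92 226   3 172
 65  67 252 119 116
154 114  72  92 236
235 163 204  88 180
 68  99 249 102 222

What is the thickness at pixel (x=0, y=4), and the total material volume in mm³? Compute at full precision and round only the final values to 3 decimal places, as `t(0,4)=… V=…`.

span = t_max - t_min = 3.65 - 0.94 = 2.710
L(0,4) = 65, L_eff = 65/255 = 0.254902
t(0,4) = 3.65 - 2.710·0.254902 = 2.959
Σt over all 8·5 pixels = 2329247/25500 ≈ 91.3430196
V = pitch²·Σt = 0.65²·2329247/25500 = 38.592

t(0,4)=2.959 V=38.592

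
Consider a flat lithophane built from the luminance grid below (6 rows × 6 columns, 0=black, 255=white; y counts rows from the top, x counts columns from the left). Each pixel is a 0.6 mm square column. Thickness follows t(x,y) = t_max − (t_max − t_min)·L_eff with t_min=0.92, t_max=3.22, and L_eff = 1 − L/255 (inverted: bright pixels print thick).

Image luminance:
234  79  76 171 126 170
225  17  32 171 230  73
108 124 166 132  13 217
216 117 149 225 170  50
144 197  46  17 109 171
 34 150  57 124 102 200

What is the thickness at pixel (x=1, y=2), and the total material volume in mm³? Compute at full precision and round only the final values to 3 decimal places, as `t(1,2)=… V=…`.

span = t_max - t_min = 3.22 - 0.92 = 2.300
L(1,2) = 124, L_eff = 1 - 124/255 = 0.513725 (inverted)
t(1,2) = 3.22 - 2.300·0.513725 = 2.038
Σt over all 6·6 pixels = 95611/1275 ≈ 74.9890196
V = pitch²·Σt = 0.6²·95611/1275 = 26.996

t(1,2)=2.038 V=26.996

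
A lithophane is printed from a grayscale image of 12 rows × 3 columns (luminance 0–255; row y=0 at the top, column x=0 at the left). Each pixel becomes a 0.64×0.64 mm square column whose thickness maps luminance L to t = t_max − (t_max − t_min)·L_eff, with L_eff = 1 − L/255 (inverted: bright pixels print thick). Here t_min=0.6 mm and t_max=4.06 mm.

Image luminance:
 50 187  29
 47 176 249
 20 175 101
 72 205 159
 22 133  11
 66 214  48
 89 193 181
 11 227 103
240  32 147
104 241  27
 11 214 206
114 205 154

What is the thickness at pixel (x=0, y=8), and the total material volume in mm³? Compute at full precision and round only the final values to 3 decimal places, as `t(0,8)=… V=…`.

span = t_max - t_min = 4.06 - 0.6 = 3.460
L(0,8) = 240, L_eff = 1 - 240/255 = 0.058824 (inverted)
t(0,8) = 4.06 - 3.460·0.058824 = 3.856
Σt over all 12·3 pixels = 1047499/12750 ≈ 82.1567843
V = pitch²·Σt = 0.64²·1047499/12750 = 33.651

t(0,8)=3.856 V=33.651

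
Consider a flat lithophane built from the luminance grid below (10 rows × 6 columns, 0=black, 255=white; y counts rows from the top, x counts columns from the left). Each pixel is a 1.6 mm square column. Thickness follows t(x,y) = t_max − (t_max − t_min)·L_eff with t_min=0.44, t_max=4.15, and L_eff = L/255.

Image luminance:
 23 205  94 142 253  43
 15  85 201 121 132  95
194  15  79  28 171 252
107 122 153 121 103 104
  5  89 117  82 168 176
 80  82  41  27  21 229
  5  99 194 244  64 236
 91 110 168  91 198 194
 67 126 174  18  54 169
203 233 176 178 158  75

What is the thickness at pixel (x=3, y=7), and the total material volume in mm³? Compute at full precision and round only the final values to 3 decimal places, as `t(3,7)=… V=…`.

span = t_max - t_min = 4.15 - 0.44 = 3.710
L(3,7) = 91, L_eff = 91/255 = 0.356863
t(3,7) = 4.15 - 3.710·0.356863 = 2.826
Σt over all 10·6 pixels = 36412/255 ≈ 142.7921569
V = pitch²·Σt = 1.6²·36412/255 = 365.548

t(3,7)=2.826 V=365.548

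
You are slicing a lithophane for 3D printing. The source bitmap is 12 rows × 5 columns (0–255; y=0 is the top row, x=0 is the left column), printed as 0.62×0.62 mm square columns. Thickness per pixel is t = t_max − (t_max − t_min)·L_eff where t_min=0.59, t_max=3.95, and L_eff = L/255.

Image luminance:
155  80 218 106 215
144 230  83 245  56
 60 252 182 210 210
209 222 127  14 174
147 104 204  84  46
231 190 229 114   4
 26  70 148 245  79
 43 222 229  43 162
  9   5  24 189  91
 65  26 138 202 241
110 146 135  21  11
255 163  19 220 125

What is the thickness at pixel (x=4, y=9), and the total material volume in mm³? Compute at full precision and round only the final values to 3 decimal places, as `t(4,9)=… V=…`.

span = t_max - t_min = 3.95 - 0.59 = 3.360
L(4,9) = 241, L_eff = 241/255 = 0.945098
t(4,9) = 3.95 - 3.360·0.945098 = 0.774
Σt over all 12·5 pixels = 131.496
V = pitch²·Σt = 0.62²·131.496 = 50.547

t(4,9)=0.774 V=50.547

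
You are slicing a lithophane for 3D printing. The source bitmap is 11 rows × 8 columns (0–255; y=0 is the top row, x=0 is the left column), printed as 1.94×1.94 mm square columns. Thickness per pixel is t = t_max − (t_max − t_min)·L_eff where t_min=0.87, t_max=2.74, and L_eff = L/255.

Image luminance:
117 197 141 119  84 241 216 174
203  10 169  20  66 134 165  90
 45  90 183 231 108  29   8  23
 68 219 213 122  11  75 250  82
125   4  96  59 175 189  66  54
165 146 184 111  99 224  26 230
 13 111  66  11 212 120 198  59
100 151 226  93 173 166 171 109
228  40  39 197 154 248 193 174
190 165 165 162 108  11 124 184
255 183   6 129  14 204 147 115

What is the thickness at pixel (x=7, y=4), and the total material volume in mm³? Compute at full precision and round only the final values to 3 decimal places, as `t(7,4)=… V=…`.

span = t_max - t_min = 2.74 - 0.87 = 1.870
L(7,4) = 54, L_eff = 54/255 = 0.211765
t(7,4) = 2.74 - 1.870·0.211765 = 2.344
Σt over all 11·8 pixels = 23771/150 ≈ 158.4733333
V = pitch²·Σt = 1.94²·23771/150 = 596.430

t(7,4)=2.344 V=596.430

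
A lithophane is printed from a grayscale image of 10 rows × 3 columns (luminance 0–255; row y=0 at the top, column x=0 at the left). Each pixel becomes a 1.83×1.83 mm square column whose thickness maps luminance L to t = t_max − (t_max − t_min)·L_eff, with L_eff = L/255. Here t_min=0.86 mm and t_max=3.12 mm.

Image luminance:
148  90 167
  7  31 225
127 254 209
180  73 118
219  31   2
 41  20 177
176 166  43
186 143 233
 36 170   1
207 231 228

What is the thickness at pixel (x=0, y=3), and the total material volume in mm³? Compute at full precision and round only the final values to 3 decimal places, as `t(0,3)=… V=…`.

span = t_max - t_min = 3.12 - 0.86 = 2.260
L(0,3) = 180, L_eff = 180/255 = 0.705882
t(0,3) = 3.12 - 2.260·0.705882 = 1.525
Σt over all 10·3 pixels = 249431/4250 ≈ 58.6896471
V = pitch²·Σt = 1.83²·249431/4250 = 196.546

t(0,3)=1.525 V=196.546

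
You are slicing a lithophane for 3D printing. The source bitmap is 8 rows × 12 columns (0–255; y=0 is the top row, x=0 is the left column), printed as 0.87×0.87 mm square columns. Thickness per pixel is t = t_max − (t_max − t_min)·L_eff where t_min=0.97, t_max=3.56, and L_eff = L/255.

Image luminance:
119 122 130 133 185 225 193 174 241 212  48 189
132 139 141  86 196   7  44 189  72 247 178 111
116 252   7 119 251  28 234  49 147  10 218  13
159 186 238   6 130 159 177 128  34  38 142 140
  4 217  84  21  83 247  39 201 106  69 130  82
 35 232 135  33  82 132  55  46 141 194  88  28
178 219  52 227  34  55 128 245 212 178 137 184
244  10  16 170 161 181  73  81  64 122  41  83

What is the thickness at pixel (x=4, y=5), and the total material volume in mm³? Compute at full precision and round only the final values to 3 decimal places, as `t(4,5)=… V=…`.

t(4,5)=2.727 V=165.864

span = t_max - t_min = 3.56 - 0.97 = 2.590
L(4,5) = 82, L_eff = 82/255 = 0.321569
t(4,5) = 3.56 - 2.590·0.321569 = 2.727
Σt over all 8·12 pixels = 5587973/25500 ≈ 219.1361961
V = pitch²·Σt = 0.87²·5587973/25500 = 165.864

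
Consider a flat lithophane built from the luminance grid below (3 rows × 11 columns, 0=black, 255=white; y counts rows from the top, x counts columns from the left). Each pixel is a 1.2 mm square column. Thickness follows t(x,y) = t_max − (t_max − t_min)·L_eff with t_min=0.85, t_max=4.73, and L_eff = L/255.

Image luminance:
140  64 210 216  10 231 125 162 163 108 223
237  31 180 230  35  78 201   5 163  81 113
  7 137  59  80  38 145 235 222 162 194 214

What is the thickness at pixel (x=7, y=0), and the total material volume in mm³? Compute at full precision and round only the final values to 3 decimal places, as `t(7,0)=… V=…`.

span = t_max - t_min = 4.73 - 0.85 = 3.880
L(7,0) = 162, L_eff = 162/255 = 0.635294
t(7,0) = 4.73 - 3.880·0.635294 = 2.265
Σt over all 3·11 pixels = 2234683/25500 ≈ 87.6346275
V = pitch²·Σt = 1.2²·2234683/25500 = 126.194

t(7,0)=2.265 V=126.194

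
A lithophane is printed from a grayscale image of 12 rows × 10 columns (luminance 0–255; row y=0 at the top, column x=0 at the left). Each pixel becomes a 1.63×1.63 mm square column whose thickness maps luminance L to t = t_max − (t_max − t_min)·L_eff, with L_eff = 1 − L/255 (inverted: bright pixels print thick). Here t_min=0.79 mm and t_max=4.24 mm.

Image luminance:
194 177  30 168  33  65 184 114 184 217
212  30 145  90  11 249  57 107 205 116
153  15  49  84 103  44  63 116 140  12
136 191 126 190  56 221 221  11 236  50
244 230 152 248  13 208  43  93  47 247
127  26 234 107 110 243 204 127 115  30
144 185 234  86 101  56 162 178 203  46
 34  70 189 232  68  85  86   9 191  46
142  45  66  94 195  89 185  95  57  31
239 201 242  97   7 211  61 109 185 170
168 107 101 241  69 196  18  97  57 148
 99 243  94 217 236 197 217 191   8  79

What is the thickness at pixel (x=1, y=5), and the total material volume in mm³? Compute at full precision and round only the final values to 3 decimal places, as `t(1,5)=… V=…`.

span = t_max - t_min = 4.24 - 0.79 = 3.450
L(1,5) = 26, L_eff = 1 - 26/255 = 0.898039 (inverted)
t(1,5) = 4.24 - 3.450·0.898039 = 1.142
Σt over all 12·10 pixels = 257243/850 ≈ 302.6388235
V = pitch²·Σt = 1.63²·257243/850 = 804.081

t(1,5)=1.142 V=804.081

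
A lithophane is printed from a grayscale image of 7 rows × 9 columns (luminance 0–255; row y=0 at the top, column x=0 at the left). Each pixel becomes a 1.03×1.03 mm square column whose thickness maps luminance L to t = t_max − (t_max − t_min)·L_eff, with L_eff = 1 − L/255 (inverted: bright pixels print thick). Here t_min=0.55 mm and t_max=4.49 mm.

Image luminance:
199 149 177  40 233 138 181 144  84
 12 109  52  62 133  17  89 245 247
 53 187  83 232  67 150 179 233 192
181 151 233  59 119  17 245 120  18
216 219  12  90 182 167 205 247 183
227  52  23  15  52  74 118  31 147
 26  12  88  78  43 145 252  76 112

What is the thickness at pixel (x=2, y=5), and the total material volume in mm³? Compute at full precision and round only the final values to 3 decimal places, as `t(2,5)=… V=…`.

span = t_max - t_min = 4.49 - 0.55 = 3.940
L(2,5) = 23, L_eff = 1 - 23/255 = 0.909804 (inverted)
t(2,5) = 4.49 - 3.940·0.909804 = 0.905
Σt over all 7·9 pixels = 235579/1500 ≈ 157.0526667
V = pitch²·Σt = 1.03²·235579/1500 = 166.617

t(2,5)=0.905 V=166.617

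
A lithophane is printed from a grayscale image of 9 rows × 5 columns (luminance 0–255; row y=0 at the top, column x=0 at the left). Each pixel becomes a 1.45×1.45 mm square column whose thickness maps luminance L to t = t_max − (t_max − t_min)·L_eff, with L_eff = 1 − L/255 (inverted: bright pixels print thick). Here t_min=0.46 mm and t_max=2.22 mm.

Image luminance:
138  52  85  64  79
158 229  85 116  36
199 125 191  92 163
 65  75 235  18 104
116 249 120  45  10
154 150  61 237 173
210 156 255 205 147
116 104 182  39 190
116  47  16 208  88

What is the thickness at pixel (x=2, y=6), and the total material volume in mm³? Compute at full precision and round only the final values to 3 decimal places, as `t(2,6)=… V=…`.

span = t_max - t_min = 2.22 - 0.46 = 1.760
L(2,6) = 255, L_eff = 1 - 255/255 = 0.000000 (inverted)
t(2,6) = 2.22 - 1.760·0.000000 = 2.220
Σt over all 9·5 pixels = 255263/4250 ≈ 60.0618824
V = pitch²·Σt = 1.45²·255263/4250 = 126.280

t(2,6)=2.220 V=126.280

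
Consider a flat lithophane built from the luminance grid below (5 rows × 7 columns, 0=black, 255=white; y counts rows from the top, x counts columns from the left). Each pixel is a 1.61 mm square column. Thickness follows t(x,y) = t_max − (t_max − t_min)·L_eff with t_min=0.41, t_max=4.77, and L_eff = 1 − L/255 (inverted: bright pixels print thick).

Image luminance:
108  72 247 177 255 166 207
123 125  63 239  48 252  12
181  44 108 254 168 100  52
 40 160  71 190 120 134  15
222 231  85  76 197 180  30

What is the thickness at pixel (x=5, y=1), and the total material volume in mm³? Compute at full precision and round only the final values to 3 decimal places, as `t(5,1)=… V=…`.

span = t_max - t_min = 4.77 - 0.41 = 4.360
L(5,1) = 252, L_eff = 1 - 252/255 = 0.011765 (inverted)
t(5,1) = 4.77 - 4.360·0.011765 = 4.719
Σt over all 5·7 pixels = 812599/8500 ≈ 95.5998824
V = pitch²·Σt = 1.61²·812599/8500 = 247.804

t(5,1)=4.719 V=247.804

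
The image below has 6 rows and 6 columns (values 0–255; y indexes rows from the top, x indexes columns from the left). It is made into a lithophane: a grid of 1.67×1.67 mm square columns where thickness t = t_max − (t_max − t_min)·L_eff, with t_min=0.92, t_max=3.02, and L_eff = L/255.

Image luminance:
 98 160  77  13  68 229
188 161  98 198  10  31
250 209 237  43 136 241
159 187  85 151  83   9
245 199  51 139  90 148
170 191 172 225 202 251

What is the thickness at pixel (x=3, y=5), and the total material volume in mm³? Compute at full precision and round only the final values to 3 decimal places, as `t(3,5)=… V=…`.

span = t_max - t_min = 3.02 - 0.92 = 2.100
L(3,5) = 225, L_eff = 225/255 = 0.882353
t(3,5) = 3.02 - 2.100·0.882353 = 1.167
Σt over all 6·6 pixels = 27992/425 ≈ 65.8635294
V = pitch²·Σt = 1.67²·27992/425 = 183.687

t(3,5)=1.167 V=183.687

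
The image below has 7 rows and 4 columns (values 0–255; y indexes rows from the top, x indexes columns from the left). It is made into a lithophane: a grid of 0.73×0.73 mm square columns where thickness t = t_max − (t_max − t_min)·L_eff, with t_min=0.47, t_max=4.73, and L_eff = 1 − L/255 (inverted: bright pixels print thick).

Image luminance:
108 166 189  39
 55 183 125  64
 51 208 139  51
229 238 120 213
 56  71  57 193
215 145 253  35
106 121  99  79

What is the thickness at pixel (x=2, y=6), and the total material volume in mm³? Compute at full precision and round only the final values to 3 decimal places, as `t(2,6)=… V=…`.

span = t_max - t_min = 4.73 - 0.47 = 4.260
L(2,6) = 99, L_eff = 1 - 99/255 = 0.611765 (inverted)
t(2,6) = 4.73 - 4.260·0.611765 = 2.124
Σt over all 7·4 pixels = 156049/2125 ≈ 73.4348235
V = pitch²·Σt = 0.73²·156049/2125 = 39.133

t(2,6)=2.124 V=39.133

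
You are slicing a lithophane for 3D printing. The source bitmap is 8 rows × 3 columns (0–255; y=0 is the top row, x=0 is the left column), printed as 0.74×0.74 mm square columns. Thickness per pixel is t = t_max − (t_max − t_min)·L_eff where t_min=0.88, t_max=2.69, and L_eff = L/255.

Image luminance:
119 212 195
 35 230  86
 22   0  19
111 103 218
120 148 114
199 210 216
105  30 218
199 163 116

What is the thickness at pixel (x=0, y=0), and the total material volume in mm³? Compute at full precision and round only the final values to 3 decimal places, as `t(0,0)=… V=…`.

span = t_max - t_min = 2.69 - 0.88 = 1.810
L(0,0) = 119, L_eff = 119/255 = 0.466667
t(0,0) = 2.69 - 1.810·0.466667 = 1.845
Σt over all 8·3 pixels = 267313/6375 ≈ 41.9314510
V = pitch²·Σt = 0.74²·267313/6375 = 22.962

t(0,0)=1.845 V=22.962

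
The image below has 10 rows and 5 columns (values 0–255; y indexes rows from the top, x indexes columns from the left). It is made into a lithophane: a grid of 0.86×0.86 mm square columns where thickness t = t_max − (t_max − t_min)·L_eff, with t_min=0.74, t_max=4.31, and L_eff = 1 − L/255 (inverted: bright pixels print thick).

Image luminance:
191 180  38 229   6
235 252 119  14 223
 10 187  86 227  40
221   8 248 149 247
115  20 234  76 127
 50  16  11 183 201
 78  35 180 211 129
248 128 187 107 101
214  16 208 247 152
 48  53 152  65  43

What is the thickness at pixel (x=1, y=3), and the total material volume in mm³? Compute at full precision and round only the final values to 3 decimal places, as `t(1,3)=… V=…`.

t(1,3)=0.852 V=95.135

span = t_max - t_min = 4.31 - 0.74 = 3.570
L(1,3) = 8, L_eff = 1 - 8/255 = 0.968627 (inverted)
t(1,3) = 4.31 - 3.570·0.968627 = 0.852
Σt over all 10·5 pixels = 128.63
V = pitch²·Σt = 0.86²·128.63 = 95.135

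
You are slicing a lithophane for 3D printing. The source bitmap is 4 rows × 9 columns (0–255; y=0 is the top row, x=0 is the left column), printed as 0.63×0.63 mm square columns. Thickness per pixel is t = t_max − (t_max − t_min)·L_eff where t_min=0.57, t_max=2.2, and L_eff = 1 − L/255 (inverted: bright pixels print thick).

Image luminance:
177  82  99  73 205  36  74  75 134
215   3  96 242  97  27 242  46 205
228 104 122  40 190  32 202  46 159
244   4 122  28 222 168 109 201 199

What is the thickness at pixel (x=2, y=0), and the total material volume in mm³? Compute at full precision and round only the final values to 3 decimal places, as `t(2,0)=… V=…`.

span = t_max - t_min = 2.2 - 0.57 = 1.630
L(2,0) = 99, L_eff = 1 - 99/255 = 0.611765 (inverted)
t(2,0) = 2.2 - 1.630·0.611765 = 1.203
Σt over all 4·9 pixels = 105382/2125 ≈ 49.5915294
V = pitch²·Σt = 0.63²·105382/2125 = 19.683

t(2,0)=1.203 V=19.683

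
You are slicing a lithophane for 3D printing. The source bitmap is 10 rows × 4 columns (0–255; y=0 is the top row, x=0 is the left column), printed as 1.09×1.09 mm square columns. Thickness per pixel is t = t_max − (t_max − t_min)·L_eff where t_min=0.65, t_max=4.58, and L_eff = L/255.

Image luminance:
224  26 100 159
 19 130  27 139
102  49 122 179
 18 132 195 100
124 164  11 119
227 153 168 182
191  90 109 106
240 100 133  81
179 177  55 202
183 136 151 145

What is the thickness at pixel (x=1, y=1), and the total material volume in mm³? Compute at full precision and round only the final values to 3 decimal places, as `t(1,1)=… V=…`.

t(1,1)=2.576 V=123.415

span = t_max - t_min = 4.58 - 0.65 = 3.930
L(1,1) = 130, L_eff = 130/255 = 0.509804
t(1,1) = 4.58 - 3.930·0.509804 = 2.576
Σt over all 10·4 pixels = 882943/8500 ≈ 103.8756471
V = pitch²·Σt = 1.09²·882943/8500 = 123.415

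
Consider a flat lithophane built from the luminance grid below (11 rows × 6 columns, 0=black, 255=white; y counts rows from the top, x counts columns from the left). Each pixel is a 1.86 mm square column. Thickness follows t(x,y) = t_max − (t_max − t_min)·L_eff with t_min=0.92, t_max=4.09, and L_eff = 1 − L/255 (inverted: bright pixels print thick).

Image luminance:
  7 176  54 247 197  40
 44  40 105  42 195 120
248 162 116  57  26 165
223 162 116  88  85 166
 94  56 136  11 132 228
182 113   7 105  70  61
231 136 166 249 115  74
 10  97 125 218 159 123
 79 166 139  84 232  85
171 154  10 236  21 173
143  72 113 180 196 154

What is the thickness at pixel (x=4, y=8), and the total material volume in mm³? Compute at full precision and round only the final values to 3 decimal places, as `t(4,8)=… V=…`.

t(4,8)=3.804 V=562.170

span = t_max - t_min = 4.09 - 0.92 = 3.170
L(4,8) = 232, L_eff = 1 - 232/255 = 0.090196 (inverted)
t(4,8) = 4.09 - 3.170·0.090196 = 3.804
Σt over all 11·6 pixels = 1381213/8500 ≈ 162.4956471
V = pitch²·Σt = 1.86²·1381213/8500 = 562.170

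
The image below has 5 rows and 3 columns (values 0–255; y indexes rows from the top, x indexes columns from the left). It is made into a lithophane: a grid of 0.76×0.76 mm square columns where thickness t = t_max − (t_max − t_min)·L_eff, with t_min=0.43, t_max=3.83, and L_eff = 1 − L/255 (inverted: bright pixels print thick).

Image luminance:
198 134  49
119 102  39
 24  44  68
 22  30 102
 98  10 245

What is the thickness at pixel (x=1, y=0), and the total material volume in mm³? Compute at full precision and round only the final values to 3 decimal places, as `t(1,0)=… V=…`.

span = t_max - t_min = 3.83 - 0.43 = 3.400
L(1,0) = 134, L_eff = 1 - 134/255 = 0.474510 (inverted)
t(1,0) = 3.83 - 3.400·0.474510 = 2.217
Σt over all 5·3 pixels = 23.57
V = pitch²·Σt = 0.76²·23.57 = 13.614

t(1,0)=2.217 V=13.614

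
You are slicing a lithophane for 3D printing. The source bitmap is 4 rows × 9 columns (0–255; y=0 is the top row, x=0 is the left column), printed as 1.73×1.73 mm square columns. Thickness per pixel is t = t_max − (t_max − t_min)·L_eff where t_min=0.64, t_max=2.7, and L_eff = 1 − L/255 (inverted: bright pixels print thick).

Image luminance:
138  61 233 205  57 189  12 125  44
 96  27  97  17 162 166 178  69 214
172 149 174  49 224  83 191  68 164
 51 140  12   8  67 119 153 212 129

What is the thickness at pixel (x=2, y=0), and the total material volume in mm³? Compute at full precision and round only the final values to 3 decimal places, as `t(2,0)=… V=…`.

span = t_max - t_min = 2.7 - 0.64 = 2.060
L(2,0) = 233, L_eff = 1 - 233/255 = 0.086275 (inverted)
t(2,0) = 2.7 - 2.060·0.086275 = 2.522
Σt over all 4·9 pixels = 29281/510 ≈ 57.4137255
V = pitch²·Σt = 1.73²·29281/510 = 171.834

t(2,0)=2.522 V=171.834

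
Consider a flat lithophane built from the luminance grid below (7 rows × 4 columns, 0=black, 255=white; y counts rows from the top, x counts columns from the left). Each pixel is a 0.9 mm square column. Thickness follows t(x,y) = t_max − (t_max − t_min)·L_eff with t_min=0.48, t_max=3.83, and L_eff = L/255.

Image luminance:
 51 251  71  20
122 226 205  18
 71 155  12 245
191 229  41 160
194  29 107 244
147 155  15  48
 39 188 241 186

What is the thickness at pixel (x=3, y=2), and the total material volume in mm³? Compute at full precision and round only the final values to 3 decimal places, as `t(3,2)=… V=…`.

t(3,2)=0.611 V=47.907

span = t_max - t_min = 3.83 - 0.48 = 3.350
L(3,2) = 245, L_eff = 245/255 = 0.960784
t(3,2) = 3.83 - 3.350·0.960784 = 0.611
Σt over all 7·4 pixels = 301637/5100 ≈ 59.1445098
V = pitch²·Σt = 0.9²·301637/5100 = 47.907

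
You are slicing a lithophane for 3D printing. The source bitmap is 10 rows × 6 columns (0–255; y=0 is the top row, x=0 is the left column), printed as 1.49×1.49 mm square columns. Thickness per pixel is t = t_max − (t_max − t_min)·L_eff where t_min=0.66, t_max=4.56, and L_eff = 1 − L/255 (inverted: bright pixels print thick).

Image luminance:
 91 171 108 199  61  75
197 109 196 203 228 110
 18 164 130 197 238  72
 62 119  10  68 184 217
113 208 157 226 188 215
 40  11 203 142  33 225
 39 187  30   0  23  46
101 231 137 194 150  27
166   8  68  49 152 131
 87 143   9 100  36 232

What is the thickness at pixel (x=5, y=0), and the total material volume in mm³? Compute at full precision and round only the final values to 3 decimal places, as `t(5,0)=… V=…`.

span = t_max - t_min = 4.56 - 0.66 = 3.900
L(5,0) = 75, L_eff = 1 - 75/255 = 0.705882 (inverted)
t(5,0) = 4.56 - 3.900·0.705882 = 1.807
Σt over all 10·6 pixels = 64501/425 ≈ 151.7670588
V = pitch²·Σt = 1.49²·64501/425 = 336.938

t(5,0)=1.807 V=336.938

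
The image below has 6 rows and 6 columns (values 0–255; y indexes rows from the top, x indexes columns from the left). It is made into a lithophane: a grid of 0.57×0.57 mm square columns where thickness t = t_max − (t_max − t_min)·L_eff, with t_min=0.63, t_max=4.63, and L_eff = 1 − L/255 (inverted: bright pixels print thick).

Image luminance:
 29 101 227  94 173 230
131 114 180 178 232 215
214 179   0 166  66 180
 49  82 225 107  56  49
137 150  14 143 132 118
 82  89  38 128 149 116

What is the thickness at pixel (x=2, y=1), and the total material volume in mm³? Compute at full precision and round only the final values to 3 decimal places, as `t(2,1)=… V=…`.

t(2,1)=3.454 V=30.675

span = t_max - t_min = 4.63 - 0.63 = 4.000
L(2,1) = 180, L_eff = 1 - 180/255 = 0.294118 (inverted)
t(2,1) = 4.63 - 4.000·0.294118 = 3.454
Σt over all 6·6 pixels = 7081/75 ≈ 94.4133333
V = pitch²·Σt = 0.57²·7081/75 = 30.675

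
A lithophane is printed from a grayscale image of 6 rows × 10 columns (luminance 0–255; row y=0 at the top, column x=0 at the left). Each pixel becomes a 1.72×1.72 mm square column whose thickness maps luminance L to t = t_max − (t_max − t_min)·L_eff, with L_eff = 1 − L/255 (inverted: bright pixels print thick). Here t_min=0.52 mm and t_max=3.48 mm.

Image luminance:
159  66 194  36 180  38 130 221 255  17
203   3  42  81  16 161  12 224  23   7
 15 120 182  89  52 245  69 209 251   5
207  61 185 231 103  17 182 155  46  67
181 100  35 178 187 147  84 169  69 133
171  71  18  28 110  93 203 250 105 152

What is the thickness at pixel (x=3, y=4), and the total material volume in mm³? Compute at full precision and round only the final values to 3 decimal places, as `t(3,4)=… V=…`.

t(3,4)=2.586 V=334.163

span = t_max - t_min = 3.48 - 0.52 = 2.960
L(3,4) = 178, L_eff = 1 - 178/255 = 0.301961 (inverted)
t(3,4) = 3.48 - 2.960·0.301961 = 2.586
Σt over all 6·10 pixels = 720082/6375 ≈ 112.9540392
V = pitch²·Σt = 1.72²·720082/6375 = 334.163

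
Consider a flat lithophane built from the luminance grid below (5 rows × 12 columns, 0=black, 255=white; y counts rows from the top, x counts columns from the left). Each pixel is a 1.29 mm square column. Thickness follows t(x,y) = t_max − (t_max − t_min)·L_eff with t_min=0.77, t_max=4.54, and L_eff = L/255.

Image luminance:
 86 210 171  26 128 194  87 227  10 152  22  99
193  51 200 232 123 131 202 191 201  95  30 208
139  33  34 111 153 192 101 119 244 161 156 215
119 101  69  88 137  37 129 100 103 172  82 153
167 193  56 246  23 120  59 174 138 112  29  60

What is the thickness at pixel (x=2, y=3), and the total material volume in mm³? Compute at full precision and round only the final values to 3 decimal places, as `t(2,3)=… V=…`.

t(2,3)=3.520 V=266.469

span = t_max - t_min = 4.54 - 0.77 = 3.770
L(2,3) = 69, L_eff = 69/255 = 0.270588
t(2,3) = 4.54 - 3.770·0.270588 = 3.520
Σt over all 5·12 pixels = 2041631/12750 ≈ 160.1279216
V = pitch²·Σt = 1.29²·2041631/12750 = 266.469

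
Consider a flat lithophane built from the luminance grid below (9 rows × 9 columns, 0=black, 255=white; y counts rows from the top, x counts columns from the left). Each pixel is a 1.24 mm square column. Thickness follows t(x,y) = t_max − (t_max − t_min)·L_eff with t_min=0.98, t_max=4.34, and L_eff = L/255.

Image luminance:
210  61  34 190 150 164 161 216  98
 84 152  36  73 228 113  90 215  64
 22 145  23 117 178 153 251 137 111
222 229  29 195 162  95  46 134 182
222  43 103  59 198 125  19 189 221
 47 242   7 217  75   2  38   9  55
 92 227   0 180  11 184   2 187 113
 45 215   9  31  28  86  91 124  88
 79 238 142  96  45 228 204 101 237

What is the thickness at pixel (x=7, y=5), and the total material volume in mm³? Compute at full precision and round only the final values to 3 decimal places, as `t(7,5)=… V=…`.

span = t_max - t_min = 4.34 - 0.98 = 3.360
L(7,5) = 9, L_eff = 9/255 = 0.035294
t(7,5) = 4.34 - 3.360·0.035294 = 4.221
Σt over all 9·9 pixels = 223.412
V = pitch²·Σt = 1.24²·223.412 = 343.518

t(7,5)=4.221 V=343.518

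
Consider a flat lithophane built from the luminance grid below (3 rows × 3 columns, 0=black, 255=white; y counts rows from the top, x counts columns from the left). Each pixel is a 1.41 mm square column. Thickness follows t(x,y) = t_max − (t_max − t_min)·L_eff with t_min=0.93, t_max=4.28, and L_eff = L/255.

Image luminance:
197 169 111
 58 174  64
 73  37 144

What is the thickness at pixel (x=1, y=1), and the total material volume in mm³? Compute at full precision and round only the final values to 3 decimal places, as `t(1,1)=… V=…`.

t(1,1)=1.994 V=49.758

span = t_max - t_min = 4.28 - 0.93 = 3.350
L(1,1) = 174, L_eff = 174/255 = 0.682353
t(1,1) = 4.28 - 3.350·0.682353 = 1.994
Σt over all 3·3 pixels = 127643/5100 ≈ 25.0280392
V = pitch²·Σt = 1.41²·127643/5100 = 49.758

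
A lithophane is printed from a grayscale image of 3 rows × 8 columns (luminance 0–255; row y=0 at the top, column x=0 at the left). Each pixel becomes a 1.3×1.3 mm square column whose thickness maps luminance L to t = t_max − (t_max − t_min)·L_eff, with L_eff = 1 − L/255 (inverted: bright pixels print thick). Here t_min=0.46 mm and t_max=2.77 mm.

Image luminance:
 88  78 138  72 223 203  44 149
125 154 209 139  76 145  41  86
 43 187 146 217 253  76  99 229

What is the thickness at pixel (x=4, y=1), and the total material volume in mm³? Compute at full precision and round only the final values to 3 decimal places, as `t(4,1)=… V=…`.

span = t_max - t_min = 2.77 - 0.46 = 2.310
L(4,1) = 76, L_eff = 1 - 76/255 = 0.701961 (inverted)
t(4,1) = 2.77 - 2.310·0.701961 = 1.148
Σt over all 3·8 pixels = 17089/425 ≈ 40.2094118
V = pitch²·Σt = 1.3²·17089/425 = 67.954

t(4,1)=1.148 V=67.954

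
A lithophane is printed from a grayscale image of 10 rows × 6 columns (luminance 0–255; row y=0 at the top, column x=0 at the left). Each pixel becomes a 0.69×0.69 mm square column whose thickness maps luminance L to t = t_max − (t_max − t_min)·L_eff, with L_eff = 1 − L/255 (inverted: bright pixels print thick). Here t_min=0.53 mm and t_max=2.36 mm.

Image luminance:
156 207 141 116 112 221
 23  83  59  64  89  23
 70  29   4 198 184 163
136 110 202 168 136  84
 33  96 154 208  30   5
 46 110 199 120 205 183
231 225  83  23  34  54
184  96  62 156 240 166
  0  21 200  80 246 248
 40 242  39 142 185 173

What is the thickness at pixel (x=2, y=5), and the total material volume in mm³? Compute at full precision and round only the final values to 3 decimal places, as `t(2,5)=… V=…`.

t(2,5)=1.958 V=40.208

span = t_max - t_min = 2.36 - 0.53 = 1.830
L(2,5) = 199, L_eff = 1 - 199/255 = 0.219608 (inverted)
t(2,5) = 2.36 - 1.830·0.219608 = 1.958
Σt over all 10·6 pixels = 717857/8500 ≈ 84.4537647
V = pitch²·Σt = 0.69²·717857/8500 = 40.208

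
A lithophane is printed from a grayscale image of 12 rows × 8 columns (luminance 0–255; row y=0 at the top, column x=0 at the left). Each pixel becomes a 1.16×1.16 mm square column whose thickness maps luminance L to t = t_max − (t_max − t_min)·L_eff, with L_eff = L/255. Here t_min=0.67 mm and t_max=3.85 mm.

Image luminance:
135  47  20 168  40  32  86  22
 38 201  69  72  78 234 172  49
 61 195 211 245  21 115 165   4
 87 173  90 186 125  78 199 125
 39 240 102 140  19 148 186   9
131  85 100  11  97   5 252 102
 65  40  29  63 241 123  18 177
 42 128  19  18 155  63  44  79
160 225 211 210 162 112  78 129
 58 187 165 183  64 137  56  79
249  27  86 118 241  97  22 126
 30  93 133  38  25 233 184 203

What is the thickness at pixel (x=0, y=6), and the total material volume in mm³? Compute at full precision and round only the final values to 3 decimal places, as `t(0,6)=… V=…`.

t(0,6)=3.039 V=318.891

span = t_max - t_min = 3.85 - 0.67 = 3.180
L(0,6) = 65, L_eff = 65/255 = 0.254902
t(0,6) = 3.85 - 3.180·0.254902 = 3.039
Σt over all 12·8 pixels = 503599/2125 ≈ 236.9877647
V = pitch²·Σt = 1.16²·503599/2125 = 318.891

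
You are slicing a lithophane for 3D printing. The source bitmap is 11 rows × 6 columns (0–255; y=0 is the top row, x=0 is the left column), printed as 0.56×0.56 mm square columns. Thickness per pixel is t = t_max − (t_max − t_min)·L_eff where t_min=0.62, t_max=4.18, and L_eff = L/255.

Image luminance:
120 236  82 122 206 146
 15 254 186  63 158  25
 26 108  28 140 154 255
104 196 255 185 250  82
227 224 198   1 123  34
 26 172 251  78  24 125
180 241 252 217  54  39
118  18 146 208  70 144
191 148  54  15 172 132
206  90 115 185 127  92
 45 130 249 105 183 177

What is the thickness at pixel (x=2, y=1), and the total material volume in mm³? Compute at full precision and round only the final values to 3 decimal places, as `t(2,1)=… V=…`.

t(2,1)=1.583 V=47.192

span = t_max - t_min = 4.18 - 0.62 = 3.560
L(2,1) = 186, L_eff = 186/255 = 0.729412
t(2,1) = 4.18 - 3.560·0.729412 = 1.583
Σt over all 11·6 pixels = 319779/2125 ≈ 150.4842353
V = pitch²·Σt = 0.56²·319779/2125 = 47.192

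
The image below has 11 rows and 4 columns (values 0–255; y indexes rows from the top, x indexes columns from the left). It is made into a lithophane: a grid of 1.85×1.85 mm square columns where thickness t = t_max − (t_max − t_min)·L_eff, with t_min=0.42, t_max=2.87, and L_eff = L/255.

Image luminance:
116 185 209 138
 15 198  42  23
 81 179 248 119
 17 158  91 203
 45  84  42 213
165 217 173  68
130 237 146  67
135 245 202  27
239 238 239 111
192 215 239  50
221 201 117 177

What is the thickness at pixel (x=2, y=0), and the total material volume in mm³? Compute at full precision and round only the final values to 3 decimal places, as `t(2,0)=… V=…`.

span = t_max - t_min = 2.87 - 0.42 = 2.450
L(2,0) = 209, L_eff = 209/255 = 0.819608
t(2,0) = 2.87 - 2.450·0.819608 = 0.862
Σt over all 11·4 pixels = 65527/1020 ≈ 64.2421569
V = pitch²·Σt = 1.85²·65527/1020 = 219.869

t(2,0)=0.862 V=219.869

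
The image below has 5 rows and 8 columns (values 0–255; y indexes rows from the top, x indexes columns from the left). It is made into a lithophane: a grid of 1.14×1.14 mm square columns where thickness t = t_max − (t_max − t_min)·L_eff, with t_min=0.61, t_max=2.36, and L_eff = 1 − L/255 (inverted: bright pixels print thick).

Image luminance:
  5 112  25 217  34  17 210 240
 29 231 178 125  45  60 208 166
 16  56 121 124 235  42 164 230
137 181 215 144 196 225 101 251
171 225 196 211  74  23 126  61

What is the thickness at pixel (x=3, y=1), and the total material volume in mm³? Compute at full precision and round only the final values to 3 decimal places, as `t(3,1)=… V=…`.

t(3,1)=1.468 V=80.113

span = t_max - t_min = 2.36 - 0.61 = 1.750
L(3,1) = 125, L_eff = 1 - 125/255 = 0.509804 (inverted)
t(3,1) = 2.36 - 1.750·0.509804 = 1.468
Σt over all 5·8 pixels = 20959/340 ≈ 61.6441176
V = pitch²·Σt = 1.14²·20959/340 = 80.113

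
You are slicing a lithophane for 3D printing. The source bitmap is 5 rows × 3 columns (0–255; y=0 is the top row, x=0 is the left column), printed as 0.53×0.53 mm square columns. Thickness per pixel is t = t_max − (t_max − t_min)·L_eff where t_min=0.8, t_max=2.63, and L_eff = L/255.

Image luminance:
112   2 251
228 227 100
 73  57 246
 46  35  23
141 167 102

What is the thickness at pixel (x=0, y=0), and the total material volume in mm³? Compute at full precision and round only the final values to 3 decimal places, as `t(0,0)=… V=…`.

span = t_max - t_min = 2.63 - 0.8 = 1.830
L(0,0) = 112, L_eff = 112/255 = 0.439216
t(0,0) = 2.63 - 1.830·0.439216 = 1.826
Σt over all 5·3 pixels = 44983/1700 ≈ 26.4605882
V = pitch²·Σt = 0.53²·44983/1700 = 7.433

t(0,0)=1.826 V=7.433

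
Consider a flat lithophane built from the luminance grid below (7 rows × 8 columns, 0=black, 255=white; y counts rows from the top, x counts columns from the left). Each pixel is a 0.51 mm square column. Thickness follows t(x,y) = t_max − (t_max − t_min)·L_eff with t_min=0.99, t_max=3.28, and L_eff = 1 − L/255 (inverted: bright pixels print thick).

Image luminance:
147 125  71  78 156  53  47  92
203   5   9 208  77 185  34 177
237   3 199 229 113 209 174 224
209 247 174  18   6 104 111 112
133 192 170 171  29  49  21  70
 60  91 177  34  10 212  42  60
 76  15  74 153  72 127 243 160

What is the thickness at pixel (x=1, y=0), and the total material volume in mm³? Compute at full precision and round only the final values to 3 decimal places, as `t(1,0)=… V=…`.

span = t_max - t_min = 3.28 - 0.99 = 2.290
L(1,0) = 125, L_eff = 1 - 125/255 = 0.509804 (inverted)
t(1,0) = 3.28 - 2.290·0.509804 = 2.113
Σt over all 7·8 pixels = 113.606
V = pitch²·Σt = 0.51²·113.606 = 29.549

t(1,0)=2.113 V=29.549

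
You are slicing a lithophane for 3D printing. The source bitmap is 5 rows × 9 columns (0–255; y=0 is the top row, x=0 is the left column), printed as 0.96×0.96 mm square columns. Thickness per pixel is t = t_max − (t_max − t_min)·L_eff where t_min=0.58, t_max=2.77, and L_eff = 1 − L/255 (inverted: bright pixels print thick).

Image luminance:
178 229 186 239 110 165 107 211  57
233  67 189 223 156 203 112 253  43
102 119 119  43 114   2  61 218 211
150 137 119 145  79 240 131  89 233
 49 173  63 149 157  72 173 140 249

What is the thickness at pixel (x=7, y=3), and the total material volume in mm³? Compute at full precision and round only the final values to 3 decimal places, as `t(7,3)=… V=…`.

t(7,3)=1.344 V=75.485

span = t_max - t_min = 2.77 - 0.58 = 2.190
L(7,3) = 89, L_eff = 1 - 89/255 = 0.650980 (inverted)
t(7,3) = 2.77 - 2.190·0.650980 = 1.344
Σt over all 5·9 pixels = 174051/2125 ≈ 81.9063529
V = pitch²·Σt = 0.96²·174051/2125 = 75.485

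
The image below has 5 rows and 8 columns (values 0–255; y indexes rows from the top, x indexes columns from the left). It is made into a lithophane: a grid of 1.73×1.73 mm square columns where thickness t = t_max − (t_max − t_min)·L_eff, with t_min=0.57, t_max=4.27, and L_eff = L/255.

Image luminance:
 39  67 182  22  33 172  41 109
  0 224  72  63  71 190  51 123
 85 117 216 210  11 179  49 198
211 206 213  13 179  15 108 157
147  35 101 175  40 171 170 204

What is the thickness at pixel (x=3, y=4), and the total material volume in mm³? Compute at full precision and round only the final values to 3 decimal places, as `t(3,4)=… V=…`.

t(3,4)=1.731 V=308.429

span = t_max - t_min = 4.27 - 0.57 = 3.700
L(3,4) = 175, L_eff = 175/255 = 0.686275
t(3,4) = 4.27 - 3.700·0.686275 = 1.731
Σt over all 5·8 pixels = 262787/2550 ≈ 103.0537255
V = pitch²·Σt = 1.73²·262787/2550 = 308.429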